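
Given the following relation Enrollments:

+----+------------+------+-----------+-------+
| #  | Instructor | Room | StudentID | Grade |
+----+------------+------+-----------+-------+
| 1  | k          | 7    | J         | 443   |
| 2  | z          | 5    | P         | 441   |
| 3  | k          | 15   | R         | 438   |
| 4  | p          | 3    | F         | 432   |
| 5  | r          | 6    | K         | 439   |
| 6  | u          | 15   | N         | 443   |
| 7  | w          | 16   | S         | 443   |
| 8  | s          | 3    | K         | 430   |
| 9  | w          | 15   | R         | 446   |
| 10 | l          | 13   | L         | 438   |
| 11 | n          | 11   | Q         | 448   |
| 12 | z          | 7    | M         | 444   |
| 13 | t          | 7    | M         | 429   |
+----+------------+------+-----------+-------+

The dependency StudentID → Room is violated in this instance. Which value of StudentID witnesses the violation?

K

StudentID=J: row 1 → Room = 7 ✓
StudentID=P: row 2 → Room = 5 ✓
StudentID=R: rows 3, 9 → Room = 15, 15 ✓
StudentID=F: row 4 → Room = 3 ✓
StudentID=K: rows 5, 8 → Room takes values {6, 3} — violation
StudentID=N: row 6 → Room = 15 ✓
StudentID=S: row 7 → Room = 16 ✓
StudentID=L: row 10 → Room = 13 ✓
StudentID=Q: row 11 → Room = 11 ✓
StudentID=M: rows 12, 13 → Room = 7, 7 ✓
The only StudentID value with inconsistent Room is StudentID=K.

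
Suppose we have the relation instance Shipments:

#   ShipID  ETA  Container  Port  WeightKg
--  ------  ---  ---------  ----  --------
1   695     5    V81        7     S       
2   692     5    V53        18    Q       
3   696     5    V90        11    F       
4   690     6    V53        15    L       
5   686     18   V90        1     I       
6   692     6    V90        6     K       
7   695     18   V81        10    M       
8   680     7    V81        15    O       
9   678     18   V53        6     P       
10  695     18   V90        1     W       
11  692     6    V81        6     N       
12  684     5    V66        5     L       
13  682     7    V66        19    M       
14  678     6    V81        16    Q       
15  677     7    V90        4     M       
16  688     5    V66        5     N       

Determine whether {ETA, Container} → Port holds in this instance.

(ETA=5, Container=V81): row 1 → Port = 7 ✓
(ETA=5, Container=V53): row 2 → Port = 18 ✓
(ETA=5, Container=V90): row 3 → Port = 11 ✓
(ETA=6, Container=V53): row 4 → Port = 15 ✓
(ETA=18, Container=V90): rows 5, 10 → Port = 1, 1 ✓
(ETA=6, Container=V90): row 6 → Port = 6 ✓
(ETA=18, Container=V81): row 7 → Port = 10 ✓
(ETA=7, Container=V81): row 8 → Port = 15 ✓
(ETA=18, Container=V53): row 9 → Port = 6 ✓
(ETA=6, Container=V81): rows 11, 14 → Port takes values {6, 16} — violation
(ETA=5, Container=V66): rows 12, 16 → Port = 5, 5 ✓
(ETA=7, Container=V66): row 13 → Port = 19 ✓
(ETA=7, Container=V90): row 15 → Port = 4 ✓
Two rows agree on {ETA, Container} but differ on Port, so {ETA, Container} → Port does not hold.

No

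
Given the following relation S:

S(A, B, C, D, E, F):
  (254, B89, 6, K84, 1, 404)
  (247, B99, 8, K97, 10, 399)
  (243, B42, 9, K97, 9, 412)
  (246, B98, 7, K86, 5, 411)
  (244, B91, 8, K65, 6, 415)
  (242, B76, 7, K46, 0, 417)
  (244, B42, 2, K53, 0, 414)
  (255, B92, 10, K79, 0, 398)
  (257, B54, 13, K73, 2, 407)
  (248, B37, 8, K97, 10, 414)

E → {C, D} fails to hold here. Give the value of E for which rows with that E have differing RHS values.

0

E=1: 1 row → {C,D} = (6, K84) ✓
E=10: 2 rows → {C,D} = (8, K97), (8, K97) ✓
E=9: 1 row → {C,D} = (9, K97) ✓
E=5: 1 row → {C,D} = (7, K86) ✓
E=6: 1 row → {C,D} = (8, K65) ✓
E=0: 3 rows → {C,D} takes values {(7, K46), (2, K53), (10, K79)} — violation
E=2: 1 row → {C,D} = (13, K73) ✓
The only E value with inconsistent RHS is E=0.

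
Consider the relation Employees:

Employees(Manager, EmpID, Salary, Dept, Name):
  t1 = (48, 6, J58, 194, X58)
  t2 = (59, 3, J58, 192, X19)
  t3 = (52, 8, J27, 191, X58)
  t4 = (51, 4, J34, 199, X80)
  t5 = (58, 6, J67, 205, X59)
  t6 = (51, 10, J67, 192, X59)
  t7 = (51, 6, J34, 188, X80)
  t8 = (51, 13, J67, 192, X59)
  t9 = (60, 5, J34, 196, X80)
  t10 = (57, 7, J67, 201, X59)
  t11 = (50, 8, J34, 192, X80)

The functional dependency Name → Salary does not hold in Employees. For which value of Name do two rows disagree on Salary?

X58

Name=X58: rows 1, 3 → Salary takes values {J58, J27} — violation
Name=X19: row 2 → Salary = J58 ✓
Name=X80: rows 4, 7, 9, 11 → Salary = J34, J34, J34, J34 ✓
Name=X59: rows 5, 6, 8, 10 → Salary = J67, J67, J67, J67 ✓
The only Name value with inconsistent Salary is Name=X58.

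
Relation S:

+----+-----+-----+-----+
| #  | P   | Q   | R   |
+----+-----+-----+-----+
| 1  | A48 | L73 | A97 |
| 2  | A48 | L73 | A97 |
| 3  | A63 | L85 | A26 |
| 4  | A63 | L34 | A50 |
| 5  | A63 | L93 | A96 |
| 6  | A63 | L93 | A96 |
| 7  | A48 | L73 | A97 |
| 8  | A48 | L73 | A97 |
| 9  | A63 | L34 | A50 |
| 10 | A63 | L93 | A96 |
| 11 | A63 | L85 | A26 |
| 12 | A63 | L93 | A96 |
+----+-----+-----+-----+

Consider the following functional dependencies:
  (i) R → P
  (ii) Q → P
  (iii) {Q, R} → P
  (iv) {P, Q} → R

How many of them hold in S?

4

(i) R → P: every LHS value maps to a single RHS value — holds.
(ii) Q → P: every LHS value maps to a single RHS value — holds.
(iii) {Q, R} → P: every LHS value maps to a single RHS value — holds.
(iv) {P, Q} → R: every LHS value maps to a single RHS value — holds.
4 of the 4 dependencies hold.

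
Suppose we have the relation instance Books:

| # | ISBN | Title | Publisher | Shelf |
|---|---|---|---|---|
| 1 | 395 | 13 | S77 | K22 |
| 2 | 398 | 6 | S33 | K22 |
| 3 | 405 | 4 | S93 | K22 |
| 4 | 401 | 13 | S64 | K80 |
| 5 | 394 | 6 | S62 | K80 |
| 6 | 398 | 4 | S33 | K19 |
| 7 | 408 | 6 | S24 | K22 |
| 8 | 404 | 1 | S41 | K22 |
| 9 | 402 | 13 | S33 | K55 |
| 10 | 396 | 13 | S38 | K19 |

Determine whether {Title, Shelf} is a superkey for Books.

Rows 2 and 7 have the same {Title, Shelf} value (Title=6, Shelf=K22) but are distinct tuples, so {Title, Shelf} does not determine every attribute — not a superkey.

No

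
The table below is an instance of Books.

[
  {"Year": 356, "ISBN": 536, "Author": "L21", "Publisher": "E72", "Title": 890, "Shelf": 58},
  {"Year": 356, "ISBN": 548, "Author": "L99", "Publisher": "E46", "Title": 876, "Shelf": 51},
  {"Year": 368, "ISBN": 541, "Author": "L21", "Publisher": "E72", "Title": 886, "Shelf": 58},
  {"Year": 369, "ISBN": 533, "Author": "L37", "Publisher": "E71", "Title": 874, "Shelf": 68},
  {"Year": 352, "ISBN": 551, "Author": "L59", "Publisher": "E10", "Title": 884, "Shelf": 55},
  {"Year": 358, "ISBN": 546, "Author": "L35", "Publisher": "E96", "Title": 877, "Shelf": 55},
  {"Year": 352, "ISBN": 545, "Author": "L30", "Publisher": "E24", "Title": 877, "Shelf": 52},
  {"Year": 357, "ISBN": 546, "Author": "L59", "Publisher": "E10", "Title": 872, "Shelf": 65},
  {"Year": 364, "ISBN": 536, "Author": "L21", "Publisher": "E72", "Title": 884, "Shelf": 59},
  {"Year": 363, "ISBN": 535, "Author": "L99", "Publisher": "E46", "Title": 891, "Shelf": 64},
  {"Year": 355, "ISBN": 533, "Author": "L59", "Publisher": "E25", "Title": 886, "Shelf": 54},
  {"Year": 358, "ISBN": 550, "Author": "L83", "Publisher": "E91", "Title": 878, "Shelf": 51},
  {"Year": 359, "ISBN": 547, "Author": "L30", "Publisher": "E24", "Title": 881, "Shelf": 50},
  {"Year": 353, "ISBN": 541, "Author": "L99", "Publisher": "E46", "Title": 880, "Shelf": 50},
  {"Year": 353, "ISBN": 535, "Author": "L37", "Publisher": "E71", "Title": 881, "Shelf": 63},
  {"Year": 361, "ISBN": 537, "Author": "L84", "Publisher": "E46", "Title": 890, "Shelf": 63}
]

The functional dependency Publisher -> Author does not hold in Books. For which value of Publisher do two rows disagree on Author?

E46

Publisher=E72: 3 rows → Author = L21, L21, L21 ✓
Publisher=E46: 4 rows → Author takes values {L99, L84} — violation
Publisher=E71: 2 rows → Author = L37, L37 ✓
Publisher=E10: 2 rows → Author = L59, L59 ✓
Publisher=E96: 1 row → Author = L35 ✓
Publisher=E24: 2 rows → Author = L30, L30 ✓
Publisher=E25: 1 row → Author = L59 ✓
Publisher=E91: 1 row → Author = L83 ✓
The only Publisher value with inconsistent Author is Publisher=E46.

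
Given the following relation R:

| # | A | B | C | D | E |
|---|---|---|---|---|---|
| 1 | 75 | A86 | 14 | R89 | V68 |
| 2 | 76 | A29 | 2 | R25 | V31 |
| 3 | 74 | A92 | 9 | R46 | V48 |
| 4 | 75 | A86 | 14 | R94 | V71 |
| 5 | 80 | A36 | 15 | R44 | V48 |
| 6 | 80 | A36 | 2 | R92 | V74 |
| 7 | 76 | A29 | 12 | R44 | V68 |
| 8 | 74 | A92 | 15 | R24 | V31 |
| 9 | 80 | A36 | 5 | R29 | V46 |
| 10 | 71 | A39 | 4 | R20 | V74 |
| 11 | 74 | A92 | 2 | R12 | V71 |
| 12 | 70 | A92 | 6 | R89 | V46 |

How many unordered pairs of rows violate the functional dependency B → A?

3

B=A86: all 2 rows agree on A — 0 pairs.
B=A29: all 2 rows agree on A — 0 pairs.
B=A92: violating pairs (3,12), (8,12), (11,12) — 3 pairs.
B=A36: all 3 rows agree on A — 0 pairs.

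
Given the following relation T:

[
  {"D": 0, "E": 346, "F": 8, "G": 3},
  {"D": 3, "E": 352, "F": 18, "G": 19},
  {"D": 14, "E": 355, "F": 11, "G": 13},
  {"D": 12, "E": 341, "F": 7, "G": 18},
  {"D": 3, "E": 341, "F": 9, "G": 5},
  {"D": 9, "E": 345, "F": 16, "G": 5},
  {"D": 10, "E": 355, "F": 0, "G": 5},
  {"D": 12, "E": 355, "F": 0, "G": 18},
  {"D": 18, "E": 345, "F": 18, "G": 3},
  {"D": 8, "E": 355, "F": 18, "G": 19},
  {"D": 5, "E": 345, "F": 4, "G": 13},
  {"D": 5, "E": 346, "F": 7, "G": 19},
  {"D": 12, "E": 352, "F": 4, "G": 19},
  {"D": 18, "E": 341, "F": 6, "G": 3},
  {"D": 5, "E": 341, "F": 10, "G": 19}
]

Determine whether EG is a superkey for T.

No

Two distinct rows share (E=352, G=19), so EG does not determine every attribute — not a superkey.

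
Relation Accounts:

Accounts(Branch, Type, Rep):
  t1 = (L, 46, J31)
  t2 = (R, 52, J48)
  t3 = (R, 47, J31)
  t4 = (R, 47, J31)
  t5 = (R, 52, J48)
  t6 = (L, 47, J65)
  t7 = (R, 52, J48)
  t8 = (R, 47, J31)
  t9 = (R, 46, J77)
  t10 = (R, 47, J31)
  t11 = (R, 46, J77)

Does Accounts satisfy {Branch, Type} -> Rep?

Yes

(Branch=L, Type=46): row 1 → Rep = J31 ✓
(Branch=R, Type=52): rows 2, 5, 7 → Rep = J48, J48, J48 ✓
(Branch=R, Type=47): rows 3, 4, 8, 10 → Rep = J31, J31, J31, J31 ✓
(Branch=L, Type=47): row 6 → Rep = J65 ✓
(Branch=R, Type=46): rows 9, 11 → Rep = J77, J77 ✓
Every {Branch, Type} value is associated with a single Rep value, so {Branch, Type} -> Rep holds.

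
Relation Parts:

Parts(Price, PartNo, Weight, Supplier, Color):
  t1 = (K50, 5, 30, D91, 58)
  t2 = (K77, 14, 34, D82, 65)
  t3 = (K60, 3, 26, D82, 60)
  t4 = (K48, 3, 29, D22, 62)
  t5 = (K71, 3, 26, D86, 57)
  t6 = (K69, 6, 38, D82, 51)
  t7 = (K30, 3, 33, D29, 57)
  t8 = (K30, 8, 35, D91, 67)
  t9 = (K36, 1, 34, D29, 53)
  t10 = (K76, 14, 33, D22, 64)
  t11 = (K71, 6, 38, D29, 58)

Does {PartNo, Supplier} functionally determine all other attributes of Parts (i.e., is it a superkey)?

All 11 rows have distinct {PartNo, Supplier} values, so {PartNo, Supplier} → (all attributes) holds and {PartNo, Supplier} is a superkey.

Yes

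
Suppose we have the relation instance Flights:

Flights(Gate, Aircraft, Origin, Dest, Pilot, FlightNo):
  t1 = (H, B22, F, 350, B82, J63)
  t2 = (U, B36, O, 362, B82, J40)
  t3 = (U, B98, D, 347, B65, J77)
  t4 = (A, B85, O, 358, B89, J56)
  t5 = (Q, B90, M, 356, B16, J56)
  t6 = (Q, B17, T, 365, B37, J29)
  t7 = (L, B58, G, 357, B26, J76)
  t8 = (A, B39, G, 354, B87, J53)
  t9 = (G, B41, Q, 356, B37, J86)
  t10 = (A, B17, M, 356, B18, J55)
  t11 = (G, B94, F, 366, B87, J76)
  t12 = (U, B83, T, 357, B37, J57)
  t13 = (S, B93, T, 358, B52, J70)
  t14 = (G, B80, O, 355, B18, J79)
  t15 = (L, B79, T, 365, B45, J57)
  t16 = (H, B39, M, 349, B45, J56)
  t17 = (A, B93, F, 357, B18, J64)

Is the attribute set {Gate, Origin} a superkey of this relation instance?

All 17 rows have distinct {Gate, Origin} values, so {Gate, Origin} → (all attributes) holds and {Gate, Origin} is a superkey.

Yes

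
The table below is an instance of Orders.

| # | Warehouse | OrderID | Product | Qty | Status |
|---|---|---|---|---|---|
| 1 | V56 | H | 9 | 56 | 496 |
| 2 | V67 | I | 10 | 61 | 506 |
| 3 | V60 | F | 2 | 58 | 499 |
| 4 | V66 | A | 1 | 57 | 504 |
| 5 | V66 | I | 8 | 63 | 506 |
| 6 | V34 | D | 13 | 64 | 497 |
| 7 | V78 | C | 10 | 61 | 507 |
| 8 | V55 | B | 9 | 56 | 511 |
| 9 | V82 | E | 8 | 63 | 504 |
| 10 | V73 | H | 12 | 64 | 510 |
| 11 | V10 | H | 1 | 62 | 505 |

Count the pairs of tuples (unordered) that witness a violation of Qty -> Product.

1

Qty=56: all 2 rows agree on Product — 0 pairs.
Qty=61: all 2 rows agree on Product — 0 pairs.
Qty=63: all 2 rows agree on Product — 0 pairs.
Qty=64: violating pairs (6,10) — 1 pair.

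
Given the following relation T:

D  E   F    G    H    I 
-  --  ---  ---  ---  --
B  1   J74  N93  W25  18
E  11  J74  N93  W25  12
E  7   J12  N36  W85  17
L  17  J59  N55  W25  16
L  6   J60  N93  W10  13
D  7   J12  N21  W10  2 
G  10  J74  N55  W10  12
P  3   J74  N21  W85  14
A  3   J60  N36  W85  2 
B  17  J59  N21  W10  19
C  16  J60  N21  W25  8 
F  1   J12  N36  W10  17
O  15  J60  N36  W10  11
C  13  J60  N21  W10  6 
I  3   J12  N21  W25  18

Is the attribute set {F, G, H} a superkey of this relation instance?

No

Two distinct rows share (F=J74, G=N93, H=W25), so {F, G, H} does not determine every attribute — not a superkey.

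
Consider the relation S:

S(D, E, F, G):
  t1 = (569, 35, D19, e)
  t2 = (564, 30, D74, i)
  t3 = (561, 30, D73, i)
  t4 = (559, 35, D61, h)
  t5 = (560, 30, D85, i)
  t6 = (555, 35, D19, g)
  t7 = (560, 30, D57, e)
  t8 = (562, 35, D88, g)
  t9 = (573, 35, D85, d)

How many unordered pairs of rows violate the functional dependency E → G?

12

E=35: violating pairs (1,4), (1,6), (1,8), (1,9), (4,6), (4,8), (4,9), (6,9), (8,9) — 9 pairs.
E=30: violating pairs (2,7), (3,7), (5,7) — 3 pairs.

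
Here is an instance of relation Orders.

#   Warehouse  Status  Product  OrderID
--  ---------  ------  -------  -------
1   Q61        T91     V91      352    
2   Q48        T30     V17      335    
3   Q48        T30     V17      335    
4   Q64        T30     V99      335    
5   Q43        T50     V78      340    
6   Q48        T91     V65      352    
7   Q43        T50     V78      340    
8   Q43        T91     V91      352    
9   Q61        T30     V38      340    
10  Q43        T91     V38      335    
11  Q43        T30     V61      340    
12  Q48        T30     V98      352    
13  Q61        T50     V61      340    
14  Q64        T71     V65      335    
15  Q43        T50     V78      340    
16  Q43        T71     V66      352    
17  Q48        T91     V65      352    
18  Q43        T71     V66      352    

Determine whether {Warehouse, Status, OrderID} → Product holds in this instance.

Yes

(Warehouse=Q61, Status=T91, OrderID=352): row 1 → Product = V91 ✓
(Warehouse=Q48, Status=T30, OrderID=335): rows 2, 3 → Product = V17, V17 ✓
(Warehouse=Q64, Status=T30, OrderID=335): row 4 → Product = V99 ✓
(Warehouse=Q43, Status=T50, OrderID=340): rows 5, 7, 15 → Product = V78, V78, V78 ✓
(Warehouse=Q48, Status=T91, OrderID=352): rows 6, 17 → Product = V65, V65 ✓
(Warehouse=Q43, Status=T91, OrderID=352): row 8 → Product = V91 ✓
(Warehouse=Q61, Status=T30, OrderID=340): row 9 → Product = V38 ✓
(Warehouse=Q43, Status=T91, OrderID=335): row 10 → Product = V38 ✓
(Warehouse=Q43, Status=T30, OrderID=340): row 11 → Product = V61 ✓
(Warehouse=Q48, Status=T30, OrderID=352): row 12 → Product = V98 ✓
(Warehouse=Q61, Status=T50, OrderID=340): row 13 → Product = V61 ✓
(Warehouse=Q64, Status=T71, OrderID=335): row 14 → Product = V65 ✓
(Warehouse=Q43, Status=T71, OrderID=352): rows 16, 18 → Product = V66, V66 ✓
Every {Warehouse, Status, OrderID} value is associated with a single Product value, so {Warehouse, Status, OrderID} → Product holds.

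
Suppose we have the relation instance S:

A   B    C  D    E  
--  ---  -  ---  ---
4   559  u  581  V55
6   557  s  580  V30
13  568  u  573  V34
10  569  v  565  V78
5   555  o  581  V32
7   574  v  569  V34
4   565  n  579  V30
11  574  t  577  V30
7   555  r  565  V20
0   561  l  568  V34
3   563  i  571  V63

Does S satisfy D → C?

No

D=581: 2 rows → C takes values {u, o} — violation
D=580: 1 row → C = s ✓
D=573: 1 row → C = u ✓
D=565: 2 rows → C takes values {v, r} — violation
D=569: 1 row → C = v ✓
D=579: 1 row → C = n ✓
D=577: 1 row → C = t ✓
D=568: 1 row → C = l ✓
D=571: 1 row → C = i ✓
Two rows agree on D but differ on C, so D → C does not hold.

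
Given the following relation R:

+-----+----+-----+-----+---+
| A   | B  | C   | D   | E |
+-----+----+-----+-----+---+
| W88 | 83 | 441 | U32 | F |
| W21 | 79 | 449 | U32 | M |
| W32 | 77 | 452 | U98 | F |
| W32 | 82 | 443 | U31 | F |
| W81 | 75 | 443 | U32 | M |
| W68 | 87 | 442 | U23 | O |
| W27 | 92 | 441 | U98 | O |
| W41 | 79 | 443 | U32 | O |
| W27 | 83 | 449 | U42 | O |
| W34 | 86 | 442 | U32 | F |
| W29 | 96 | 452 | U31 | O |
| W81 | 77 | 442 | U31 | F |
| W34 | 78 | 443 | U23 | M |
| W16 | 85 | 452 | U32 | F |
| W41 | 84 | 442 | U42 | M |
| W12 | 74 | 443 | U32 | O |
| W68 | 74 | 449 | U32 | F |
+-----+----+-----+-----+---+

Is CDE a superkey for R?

Two distinct rows share (C=443, D=U32, E=O), so CDE does not determine every attribute — not a superkey.

No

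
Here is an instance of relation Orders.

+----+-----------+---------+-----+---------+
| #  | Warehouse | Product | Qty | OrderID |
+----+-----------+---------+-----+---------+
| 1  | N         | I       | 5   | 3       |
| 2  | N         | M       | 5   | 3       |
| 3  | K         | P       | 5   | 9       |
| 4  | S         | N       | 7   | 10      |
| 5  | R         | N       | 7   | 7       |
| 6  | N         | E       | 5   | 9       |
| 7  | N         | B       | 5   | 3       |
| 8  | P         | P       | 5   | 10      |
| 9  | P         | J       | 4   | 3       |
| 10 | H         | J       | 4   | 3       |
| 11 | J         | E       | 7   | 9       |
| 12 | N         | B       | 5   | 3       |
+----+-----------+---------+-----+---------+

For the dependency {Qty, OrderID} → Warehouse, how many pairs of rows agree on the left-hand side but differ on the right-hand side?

2

(Qty=5, OrderID=3): all 4 rows agree on Warehouse — 0 pairs.
(Qty=5, OrderID=9): violating pairs (3,6) — 1 pair.
(Qty=4, OrderID=3): violating pairs (9,10) — 1 pair.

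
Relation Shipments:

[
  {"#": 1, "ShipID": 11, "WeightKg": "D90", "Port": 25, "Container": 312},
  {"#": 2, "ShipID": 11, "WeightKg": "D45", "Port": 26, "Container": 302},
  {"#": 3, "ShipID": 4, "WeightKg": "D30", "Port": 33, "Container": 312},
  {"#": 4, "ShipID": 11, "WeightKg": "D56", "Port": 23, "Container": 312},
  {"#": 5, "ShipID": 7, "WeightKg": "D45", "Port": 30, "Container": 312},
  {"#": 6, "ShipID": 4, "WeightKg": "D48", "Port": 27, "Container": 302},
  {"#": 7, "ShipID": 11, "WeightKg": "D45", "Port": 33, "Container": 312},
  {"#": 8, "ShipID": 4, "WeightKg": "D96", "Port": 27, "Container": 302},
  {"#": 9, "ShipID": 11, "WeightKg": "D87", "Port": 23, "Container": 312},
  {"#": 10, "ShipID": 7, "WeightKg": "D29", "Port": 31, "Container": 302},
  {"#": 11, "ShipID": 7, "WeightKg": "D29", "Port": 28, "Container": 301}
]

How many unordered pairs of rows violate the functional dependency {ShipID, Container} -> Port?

(ShipID=11, Container=312): violating pairs (1,4), (1,7), (1,9), (4,7), (7,9) — 5 pairs.
(ShipID=4, Container=302): all 2 rows agree on Port — 0 pairs.

5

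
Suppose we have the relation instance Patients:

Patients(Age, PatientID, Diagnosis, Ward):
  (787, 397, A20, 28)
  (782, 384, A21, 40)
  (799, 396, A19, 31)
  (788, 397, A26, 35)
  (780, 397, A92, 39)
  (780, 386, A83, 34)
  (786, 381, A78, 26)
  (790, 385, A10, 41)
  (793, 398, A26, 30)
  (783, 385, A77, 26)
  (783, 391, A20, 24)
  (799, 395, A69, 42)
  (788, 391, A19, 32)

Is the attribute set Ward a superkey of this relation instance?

No

Two distinct rows share Ward=26, so Ward does not determine every attribute — not a superkey.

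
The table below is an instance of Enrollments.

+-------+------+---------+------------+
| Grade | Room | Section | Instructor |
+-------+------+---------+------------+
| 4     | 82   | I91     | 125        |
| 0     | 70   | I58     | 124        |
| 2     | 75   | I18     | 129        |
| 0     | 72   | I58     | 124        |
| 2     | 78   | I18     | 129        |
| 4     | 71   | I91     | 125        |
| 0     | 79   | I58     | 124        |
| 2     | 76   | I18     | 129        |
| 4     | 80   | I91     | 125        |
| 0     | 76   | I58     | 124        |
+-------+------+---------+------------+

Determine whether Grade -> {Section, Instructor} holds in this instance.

Grade=4: 3 rows → {Section,Instructor} = (I91, 125), (I91, 125), (I91, 125) ✓
Grade=0: 4 rows → {Section,Instructor} = (I58, 124), (I58, 124), (I58, 124), (I58, 124) ✓
Grade=2: 3 rows → {Section,Instructor} = (I18, 129), (I18, 129), (I18, 129) ✓
Every Grade value is associated with a single {Section, Instructor} value, so Grade -> {Section, Instructor} holds.

Yes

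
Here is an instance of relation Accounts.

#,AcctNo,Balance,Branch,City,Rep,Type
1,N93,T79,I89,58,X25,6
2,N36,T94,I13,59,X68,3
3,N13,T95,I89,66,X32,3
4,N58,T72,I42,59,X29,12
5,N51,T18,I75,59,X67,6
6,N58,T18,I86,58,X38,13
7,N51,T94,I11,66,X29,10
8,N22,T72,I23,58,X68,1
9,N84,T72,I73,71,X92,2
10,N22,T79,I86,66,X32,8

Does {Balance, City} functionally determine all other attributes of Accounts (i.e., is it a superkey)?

All 10 rows have distinct {Balance, City} values, so {Balance, City} → (all attributes) holds and {Balance, City} is a superkey.

Yes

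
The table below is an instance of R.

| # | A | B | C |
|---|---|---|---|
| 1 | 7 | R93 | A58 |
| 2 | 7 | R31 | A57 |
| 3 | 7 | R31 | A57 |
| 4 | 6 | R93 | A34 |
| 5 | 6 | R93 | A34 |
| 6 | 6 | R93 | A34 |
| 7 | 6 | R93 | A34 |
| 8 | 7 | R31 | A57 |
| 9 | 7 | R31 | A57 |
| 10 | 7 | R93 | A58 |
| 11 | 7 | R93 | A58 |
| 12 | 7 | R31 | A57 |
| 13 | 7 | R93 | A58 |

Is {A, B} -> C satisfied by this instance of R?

(A=7, B=R93): rows 1, 10, 11, 13 → C = A58, A58, A58, A58 ✓
(A=7, B=R31): rows 2, 3, 8, 9, 12 → C = A57, A57, A57, A57, A57 ✓
(A=6, B=R93): rows 4, 5, 6, 7 → C = A34, A34, A34, A34 ✓
Every {A, B} value is associated with a single C value, so {A, B} -> C holds.

Yes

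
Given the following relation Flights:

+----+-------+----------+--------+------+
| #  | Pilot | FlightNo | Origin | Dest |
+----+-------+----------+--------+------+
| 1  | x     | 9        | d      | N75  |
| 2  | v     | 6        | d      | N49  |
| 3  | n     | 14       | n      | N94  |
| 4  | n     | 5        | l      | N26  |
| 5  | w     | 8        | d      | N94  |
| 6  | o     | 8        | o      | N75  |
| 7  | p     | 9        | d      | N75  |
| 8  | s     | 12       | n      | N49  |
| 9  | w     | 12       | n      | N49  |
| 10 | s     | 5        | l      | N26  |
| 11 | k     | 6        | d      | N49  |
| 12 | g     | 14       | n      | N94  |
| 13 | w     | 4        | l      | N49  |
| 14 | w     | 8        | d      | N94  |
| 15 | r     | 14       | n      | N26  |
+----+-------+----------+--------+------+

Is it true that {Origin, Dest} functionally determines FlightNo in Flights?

(Origin=d, Dest=N75): rows 1, 7 → FlightNo = 9, 9 ✓
(Origin=d, Dest=N49): rows 2, 11 → FlightNo = 6, 6 ✓
(Origin=n, Dest=N94): rows 3, 12 → FlightNo = 14, 14 ✓
(Origin=l, Dest=N26): rows 4, 10 → FlightNo = 5, 5 ✓
(Origin=d, Dest=N94): rows 5, 14 → FlightNo = 8, 8 ✓
(Origin=o, Dest=N75): row 6 → FlightNo = 8 ✓
(Origin=n, Dest=N49): rows 8, 9 → FlightNo = 12, 12 ✓
(Origin=l, Dest=N49): row 13 → FlightNo = 4 ✓
(Origin=n, Dest=N26): row 15 → FlightNo = 14 ✓
Every {Origin, Dest} value is associated with a single FlightNo value, so {Origin, Dest} → FlightNo holds.

Yes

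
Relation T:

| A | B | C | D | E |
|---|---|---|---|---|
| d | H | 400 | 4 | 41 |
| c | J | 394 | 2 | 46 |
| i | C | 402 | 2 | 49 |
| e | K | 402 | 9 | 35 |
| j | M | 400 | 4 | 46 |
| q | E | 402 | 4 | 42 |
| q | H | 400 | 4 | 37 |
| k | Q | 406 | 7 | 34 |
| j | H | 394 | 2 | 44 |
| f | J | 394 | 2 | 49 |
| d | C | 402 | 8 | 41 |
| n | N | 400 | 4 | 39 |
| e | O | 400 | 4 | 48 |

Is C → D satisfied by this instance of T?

No

C=400: 5 rows → D = 4, 4, 4, 4, 4 ✓
C=394: 3 rows → D = 2, 2, 2 ✓
C=402: 4 rows → D takes values {2, 9, 4, 8} — violation
C=406: 1 row → D = 7 ✓
Two rows agree on C but differ on D, so C → D does not hold.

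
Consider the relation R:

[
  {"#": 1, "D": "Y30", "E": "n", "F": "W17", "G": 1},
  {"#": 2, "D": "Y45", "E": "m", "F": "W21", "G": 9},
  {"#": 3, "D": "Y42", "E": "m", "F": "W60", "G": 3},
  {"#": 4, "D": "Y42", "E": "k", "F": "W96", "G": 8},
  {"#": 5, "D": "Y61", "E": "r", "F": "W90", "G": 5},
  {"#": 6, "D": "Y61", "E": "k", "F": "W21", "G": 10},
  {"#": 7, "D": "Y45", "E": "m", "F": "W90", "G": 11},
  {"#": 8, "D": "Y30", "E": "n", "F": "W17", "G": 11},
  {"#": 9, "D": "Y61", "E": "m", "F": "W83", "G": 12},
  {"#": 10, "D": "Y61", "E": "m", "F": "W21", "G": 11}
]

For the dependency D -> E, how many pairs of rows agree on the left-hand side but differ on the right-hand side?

6

D=Y30: all 2 rows agree on E — 0 pairs.
D=Y45: all 2 rows agree on E — 0 pairs.
D=Y42: violating pairs (3,4) — 1 pair.
D=Y61: violating pairs (5,6), (5,9), (5,10), (6,9), (6,10) — 5 pairs.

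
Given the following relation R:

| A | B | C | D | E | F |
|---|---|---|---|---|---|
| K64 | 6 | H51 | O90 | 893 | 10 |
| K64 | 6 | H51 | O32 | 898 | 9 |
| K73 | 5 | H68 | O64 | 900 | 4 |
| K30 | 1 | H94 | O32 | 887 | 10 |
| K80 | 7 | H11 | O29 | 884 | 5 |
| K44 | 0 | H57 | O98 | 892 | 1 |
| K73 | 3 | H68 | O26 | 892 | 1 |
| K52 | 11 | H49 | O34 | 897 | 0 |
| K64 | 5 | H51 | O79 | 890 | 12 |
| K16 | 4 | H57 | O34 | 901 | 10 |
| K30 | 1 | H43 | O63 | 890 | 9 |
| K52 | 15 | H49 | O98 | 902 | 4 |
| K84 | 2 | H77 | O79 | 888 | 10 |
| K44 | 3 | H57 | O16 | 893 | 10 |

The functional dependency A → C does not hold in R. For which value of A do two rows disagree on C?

K30

A=K64: 3 rows → C = H51, H51, H51 ✓
A=K73: 2 rows → C = H68, H68 ✓
A=K30: 2 rows → C takes values {H94, H43} — violation
A=K80: 1 row → C = H11 ✓
A=K44: 2 rows → C = H57, H57 ✓
A=K52: 2 rows → C = H49, H49 ✓
A=K16: 1 row → C = H57 ✓
A=K84: 1 row → C = H77 ✓
The only A value with inconsistent C is A=K30.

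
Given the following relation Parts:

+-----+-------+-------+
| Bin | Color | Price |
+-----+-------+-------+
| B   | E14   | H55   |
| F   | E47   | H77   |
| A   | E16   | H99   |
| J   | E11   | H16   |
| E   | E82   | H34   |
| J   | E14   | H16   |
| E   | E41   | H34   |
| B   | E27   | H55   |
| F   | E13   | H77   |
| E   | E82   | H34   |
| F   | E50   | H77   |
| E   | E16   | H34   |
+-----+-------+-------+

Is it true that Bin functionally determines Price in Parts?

Yes

Bin=B: 2 rows → Price = H55, H55 ✓
Bin=F: 3 rows → Price = H77, H77, H77 ✓
Bin=A: 1 row → Price = H99 ✓
Bin=J: 2 rows → Price = H16, H16 ✓
Bin=E: 4 rows → Price = H34, H34, H34, H34 ✓
Every Bin value is associated with a single Price value, so Bin → Price holds.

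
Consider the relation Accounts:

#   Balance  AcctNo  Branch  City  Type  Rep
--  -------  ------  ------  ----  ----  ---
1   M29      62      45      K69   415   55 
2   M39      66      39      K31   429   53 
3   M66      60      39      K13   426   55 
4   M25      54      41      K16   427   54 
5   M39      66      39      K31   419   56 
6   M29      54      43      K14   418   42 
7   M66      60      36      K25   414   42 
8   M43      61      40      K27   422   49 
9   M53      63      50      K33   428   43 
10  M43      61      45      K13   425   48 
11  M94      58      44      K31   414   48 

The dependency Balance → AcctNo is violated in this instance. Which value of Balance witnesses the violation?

M29

Balance=M29: rows 1, 6 → AcctNo takes values {62, 54} — violation
Balance=M39: rows 2, 5 → AcctNo = 66, 66 ✓
Balance=M66: rows 3, 7 → AcctNo = 60, 60 ✓
Balance=M25: row 4 → AcctNo = 54 ✓
Balance=M43: rows 8, 10 → AcctNo = 61, 61 ✓
Balance=M53: row 9 → AcctNo = 63 ✓
Balance=M94: row 11 → AcctNo = 58 ✓
The only Balance value with inconsistent AcctNo is Balance=M29.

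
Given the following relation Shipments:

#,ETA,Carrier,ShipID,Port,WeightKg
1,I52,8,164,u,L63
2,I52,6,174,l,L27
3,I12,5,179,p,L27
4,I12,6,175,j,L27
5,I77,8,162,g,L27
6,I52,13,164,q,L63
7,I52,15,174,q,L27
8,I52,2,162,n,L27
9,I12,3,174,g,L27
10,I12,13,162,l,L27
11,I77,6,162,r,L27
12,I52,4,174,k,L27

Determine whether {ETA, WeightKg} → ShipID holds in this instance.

No

(ETA=I52, WeightKg=L63): rows 1, 6 → ShipID = 164, 164 ✓
(ETA=I52, WeightKg=L27): rows 2, 7, 8, 12 → ShipID takes values {174, 162} — violation
(ETA=I12, WeightKg=L27): rows 3, 4, 9, 10 → ShipID takes values {179, 175, 174, 162} — violation
(ETA=I77, WeightKg=L27): rows 5, 11 → ShipID = 162, 162 ✓
Two rows agree on {ETA, WeightKg} but differ on ShipID, so {ETA, WeightKg} → ShipID does not hold.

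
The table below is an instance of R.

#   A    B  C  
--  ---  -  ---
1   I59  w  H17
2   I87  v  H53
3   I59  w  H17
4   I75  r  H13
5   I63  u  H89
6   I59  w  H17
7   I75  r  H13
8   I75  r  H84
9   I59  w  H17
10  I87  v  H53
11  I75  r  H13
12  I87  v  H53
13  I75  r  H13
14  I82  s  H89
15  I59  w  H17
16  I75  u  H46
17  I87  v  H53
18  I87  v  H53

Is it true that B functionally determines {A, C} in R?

No

B=w: rows 1, 3, 6, 9, 15 → {A,C} = (I59, H17), (I59, H17), (I59, H17), (I59, H17), (I59, H17) ✓
B=v: rows 2, 10, 12, 17, 18 → {A,C} = (I87, H53), (I87, H53), (I87, H53), (I87, H53), (I87, H53) ✓
B=r: rows 4, 7, 8, 11, 13 → {A,C} takes values {(I75, H13), (I75, H84)} — violation
B=u: rows 5, 16 → {A,C} takes values {(I63, H89), (I75, H46)} — violation
B=s: row 14 → {A,C} = (I82, H89) ✓
Two rows agree on B but differ on {A, C}, so B -> {A, C} does not hold.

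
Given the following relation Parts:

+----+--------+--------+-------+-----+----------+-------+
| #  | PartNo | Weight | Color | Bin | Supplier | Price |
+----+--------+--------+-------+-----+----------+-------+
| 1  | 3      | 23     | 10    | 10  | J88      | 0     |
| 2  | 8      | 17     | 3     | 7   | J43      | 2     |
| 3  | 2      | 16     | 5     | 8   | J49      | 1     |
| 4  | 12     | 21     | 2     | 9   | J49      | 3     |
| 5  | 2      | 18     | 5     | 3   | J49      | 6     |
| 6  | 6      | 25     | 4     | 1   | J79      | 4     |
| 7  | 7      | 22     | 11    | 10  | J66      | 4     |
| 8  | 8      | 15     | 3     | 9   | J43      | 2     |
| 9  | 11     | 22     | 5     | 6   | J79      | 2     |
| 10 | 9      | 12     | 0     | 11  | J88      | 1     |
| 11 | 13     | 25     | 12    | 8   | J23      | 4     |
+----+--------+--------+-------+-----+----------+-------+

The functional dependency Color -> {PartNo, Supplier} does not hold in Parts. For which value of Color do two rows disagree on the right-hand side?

Color=10: row 1 → {PartNo,Supplier} = (3, J88) ✓
Color=3: rows 2, 8 → {PartNo,Supplier} = (8, J43), (8, J43) ✓
Color=5: rows 3, 5, 9 → {PartNo,Supplier} takes values {(2, J49), (11, J79)} — violation
Color=2: row 4 → {PartNo,Supplier} = (12, J49) ✓
Color=4: row 6 → {PartNo,Supplier} = (6, J79) ✓
Color=11: row 7 → {PartNo,Supplier} = (7, J66) ✓
Color=0: row 10 → {PartNo,Supplier} = (9, J88) ✓
Color=12: row 11 → {PartNo,Supplier} = (13, J23) ✓
The only Color value with inconsistent RHS is Color=5.

5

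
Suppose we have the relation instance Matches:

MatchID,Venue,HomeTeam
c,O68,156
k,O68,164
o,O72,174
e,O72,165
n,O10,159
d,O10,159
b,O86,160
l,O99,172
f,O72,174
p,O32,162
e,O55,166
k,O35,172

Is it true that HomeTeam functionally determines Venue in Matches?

HomeTeam=156: 1 row → Venue = O68 ✓
HomeTeam=164: 1 row → Venue = O68 ✓
HomeTeam=174: 2 rows → Venue = O72, O72 ✓
HomeTeam=165: 1 row → Venue = O72 ✓
HomeTeam=159: 2 rows → Venue = O10, O10 ✓
HomeTeam=160: 1 row → Venue = O86 ✓
HomeTeam=172: 2 rows → Venue takes values {O99, O35} — violation
HomeTeam=162: 1 row → Venue = O32 ✓
HomeTeam=166: 1 row → Venue = O55 ✓
Two rows agree on HomeTeam but differ on Venue, so HomeTeam -> Venue does not hold.

No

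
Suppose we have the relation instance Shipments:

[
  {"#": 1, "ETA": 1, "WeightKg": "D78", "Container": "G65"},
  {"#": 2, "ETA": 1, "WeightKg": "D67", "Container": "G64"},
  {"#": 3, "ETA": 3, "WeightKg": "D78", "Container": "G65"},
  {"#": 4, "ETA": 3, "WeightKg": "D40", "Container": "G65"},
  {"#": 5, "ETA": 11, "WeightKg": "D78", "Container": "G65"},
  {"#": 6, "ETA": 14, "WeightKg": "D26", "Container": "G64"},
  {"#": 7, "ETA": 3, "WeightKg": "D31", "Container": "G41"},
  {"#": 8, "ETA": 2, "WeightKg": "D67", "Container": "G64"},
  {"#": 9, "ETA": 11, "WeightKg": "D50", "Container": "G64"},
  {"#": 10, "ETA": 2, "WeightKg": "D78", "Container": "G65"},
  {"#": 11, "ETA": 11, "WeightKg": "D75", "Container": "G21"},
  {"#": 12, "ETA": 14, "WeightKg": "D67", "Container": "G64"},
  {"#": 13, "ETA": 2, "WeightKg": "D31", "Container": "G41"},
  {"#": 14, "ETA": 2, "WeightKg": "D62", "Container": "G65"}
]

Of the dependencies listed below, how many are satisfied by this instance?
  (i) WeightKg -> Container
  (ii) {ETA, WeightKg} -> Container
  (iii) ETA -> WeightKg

(i) WeightKg -> Container: every LHS value maps to a single RHS value — holds.
(ii) {ETA, WeightKg} -> Container: every LHS value maps to a single RHS value — holds.
(iii) ETA -> WeightKg: ETA=1: rows 1, 2 → WeightKg takes values {D78, D67} — violation; ETA=3: rows 3, 4, 7 → WeightKg takes values {D78, D40, D31} — violation; ETA=11: rows 5, 9, 11 → WeightKg takes values {D78, D50, D75} — violation; ETA=14: rows 6, 12 → WeightKg takes values {D26, D67} — violation; ETA=2: rows 8, 10, 13, 14 → WeightKg takes values {D67, D78, D31, D62} — violation — fails.
2 of the 3 dependencies hold.

2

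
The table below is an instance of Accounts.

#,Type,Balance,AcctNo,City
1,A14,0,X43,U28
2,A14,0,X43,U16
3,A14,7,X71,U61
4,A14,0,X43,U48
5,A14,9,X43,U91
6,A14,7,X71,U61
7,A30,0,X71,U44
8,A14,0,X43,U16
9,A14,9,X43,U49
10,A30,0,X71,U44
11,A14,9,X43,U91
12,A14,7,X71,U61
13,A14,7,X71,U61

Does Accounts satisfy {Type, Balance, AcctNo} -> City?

(Type=A14, Balance=0, AcctNo=X43): rows 1, 2, 4, 8 → City takes values {U28, U16, U48} — violation
(Type=A14, Balance=7, AcctNo=X71): rows 3, 6, 12, 13 → City = U61, U61, U61, U61 ✓
(Type=A14, Balance=9, AcctNo=X43): rows 5, 9, 11 → City takes values {U91, U49} — violation
(Type=A30, Balance=0, AcctNo=X71): rows 7, 10 → City = U44, U44 ✓
Two rows agree on {Type, Balance, AcctNo} but differ on City, so {Type, Balance, AcctNo} -> City does not hold.

No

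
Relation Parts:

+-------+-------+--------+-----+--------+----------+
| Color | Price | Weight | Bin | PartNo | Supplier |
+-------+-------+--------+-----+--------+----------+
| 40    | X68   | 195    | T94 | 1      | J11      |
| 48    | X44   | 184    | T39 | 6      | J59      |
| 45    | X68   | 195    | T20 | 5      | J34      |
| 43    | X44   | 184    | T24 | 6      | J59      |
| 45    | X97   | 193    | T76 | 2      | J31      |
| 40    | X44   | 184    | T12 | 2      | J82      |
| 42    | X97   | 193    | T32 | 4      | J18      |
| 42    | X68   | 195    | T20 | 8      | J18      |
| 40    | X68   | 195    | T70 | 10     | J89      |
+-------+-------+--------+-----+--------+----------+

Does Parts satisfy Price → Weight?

Price=X68: 4 rows → Weight = 195, 195, 195, 195 ✓
Price=X44: 3 rows → Weight = 184, 184, 184 ✓
Price=X97: 2 rows → Weight = 193, 193 ✓
Every Price value is associated with a single Weight value, so Price → Weight holds.

Yes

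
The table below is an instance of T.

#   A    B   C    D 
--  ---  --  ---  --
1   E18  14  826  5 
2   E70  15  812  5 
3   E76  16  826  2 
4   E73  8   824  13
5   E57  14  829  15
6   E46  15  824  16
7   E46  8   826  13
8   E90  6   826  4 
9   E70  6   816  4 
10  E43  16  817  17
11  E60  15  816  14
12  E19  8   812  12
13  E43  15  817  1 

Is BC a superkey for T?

All 13 rows have distinct BC values, so BC → (all attributes) holds and BC is a superkey.

Yes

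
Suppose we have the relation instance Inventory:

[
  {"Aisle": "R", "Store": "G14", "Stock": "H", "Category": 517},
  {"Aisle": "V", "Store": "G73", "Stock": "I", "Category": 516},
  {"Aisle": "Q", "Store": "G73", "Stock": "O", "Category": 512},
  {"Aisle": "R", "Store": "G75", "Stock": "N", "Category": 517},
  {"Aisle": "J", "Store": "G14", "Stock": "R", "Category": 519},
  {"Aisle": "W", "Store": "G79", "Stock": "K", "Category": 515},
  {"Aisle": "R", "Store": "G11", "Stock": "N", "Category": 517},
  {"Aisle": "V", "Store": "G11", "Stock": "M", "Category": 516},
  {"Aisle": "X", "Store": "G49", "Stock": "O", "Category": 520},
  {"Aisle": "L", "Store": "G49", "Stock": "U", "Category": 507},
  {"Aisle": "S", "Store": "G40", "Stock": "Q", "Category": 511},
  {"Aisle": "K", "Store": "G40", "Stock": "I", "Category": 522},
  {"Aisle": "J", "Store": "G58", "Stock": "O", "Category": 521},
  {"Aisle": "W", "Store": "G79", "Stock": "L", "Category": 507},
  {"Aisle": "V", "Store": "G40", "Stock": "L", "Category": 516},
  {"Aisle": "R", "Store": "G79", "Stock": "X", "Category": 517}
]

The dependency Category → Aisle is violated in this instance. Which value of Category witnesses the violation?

507

Category=517: 4 rows → Aisle = R, R, R, R ✓
Category=516: 3 rows → Aisle = V, V, V ✓
Category=512: 1 row → Aisle = Q ✓
Category=519: 1 row → Aisle = J ✓
Category=515: 1 row → Aisle = W ✓
Category=520: 1 row → Aisle = X ✓
Category=507: 2 rows → Aisle takes values {L, W} — violation
Category=511: 1 row → Aisle = S ✓
Category=522: 1 row → Aisle = K ✓
Category=521: 1 row → Aisle = J ✓
The only Category value with inconsistent Aisle is Category=507.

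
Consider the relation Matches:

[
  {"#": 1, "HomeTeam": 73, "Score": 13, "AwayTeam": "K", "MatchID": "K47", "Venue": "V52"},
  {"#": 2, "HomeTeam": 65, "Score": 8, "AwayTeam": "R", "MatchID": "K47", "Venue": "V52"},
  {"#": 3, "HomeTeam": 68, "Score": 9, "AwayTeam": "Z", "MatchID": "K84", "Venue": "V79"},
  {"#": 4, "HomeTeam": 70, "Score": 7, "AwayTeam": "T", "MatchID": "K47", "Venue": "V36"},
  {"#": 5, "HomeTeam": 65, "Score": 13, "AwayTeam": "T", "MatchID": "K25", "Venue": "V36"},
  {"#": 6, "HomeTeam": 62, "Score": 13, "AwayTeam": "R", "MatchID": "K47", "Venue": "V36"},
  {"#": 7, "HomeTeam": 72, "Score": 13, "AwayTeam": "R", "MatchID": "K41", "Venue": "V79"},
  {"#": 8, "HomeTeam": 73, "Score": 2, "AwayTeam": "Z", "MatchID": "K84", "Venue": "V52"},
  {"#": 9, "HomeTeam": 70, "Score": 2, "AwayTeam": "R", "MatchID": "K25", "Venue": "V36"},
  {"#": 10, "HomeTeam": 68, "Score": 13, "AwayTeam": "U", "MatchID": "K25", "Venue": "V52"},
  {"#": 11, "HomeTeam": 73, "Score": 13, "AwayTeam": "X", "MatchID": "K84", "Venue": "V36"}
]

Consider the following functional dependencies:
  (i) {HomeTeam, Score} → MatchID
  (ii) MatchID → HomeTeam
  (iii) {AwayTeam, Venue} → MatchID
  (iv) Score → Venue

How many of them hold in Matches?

0

(i) {HomeTeam, Score} → MatchID: (HomeTeam=73, Score=13): rows 1, 11 → MatchID takes values {K47, K84} — violation — fails.
(ii) MatchID → HomeTeam: MatchID=K47: rows 1, 2, 4, 6 → HomeTeam takes values {73, 65, 70, 62} — violation; MatchID=K84: rows 3, 8, 11 → HomeTeam takes values {68, 73} — violation; MatchID=K25: rows 5, 9, 10 → HomeTeam takes values {65, 70, 68} — violation — fails.
(iii) {AwayTeam, Venue} → MatchID: (AwayTeam=T, Venue=V36): rows 4, 5 → MatchID takes values {K47, K25} — violation; (AwayTeam=R, Venue=V36): rows 6, 9 → MatchID takes values {K47, K25} — violation — fails.
(iv) Score → Venue: Score=13: rows 1, 5, 6, 7, 10, 11 → Venue takes values {V52, V36, V79} — violation; Score=2: rows 8, 9 → Venue takes values {V52, V36} — violation — fails.
None of the 4 dependencies hold.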